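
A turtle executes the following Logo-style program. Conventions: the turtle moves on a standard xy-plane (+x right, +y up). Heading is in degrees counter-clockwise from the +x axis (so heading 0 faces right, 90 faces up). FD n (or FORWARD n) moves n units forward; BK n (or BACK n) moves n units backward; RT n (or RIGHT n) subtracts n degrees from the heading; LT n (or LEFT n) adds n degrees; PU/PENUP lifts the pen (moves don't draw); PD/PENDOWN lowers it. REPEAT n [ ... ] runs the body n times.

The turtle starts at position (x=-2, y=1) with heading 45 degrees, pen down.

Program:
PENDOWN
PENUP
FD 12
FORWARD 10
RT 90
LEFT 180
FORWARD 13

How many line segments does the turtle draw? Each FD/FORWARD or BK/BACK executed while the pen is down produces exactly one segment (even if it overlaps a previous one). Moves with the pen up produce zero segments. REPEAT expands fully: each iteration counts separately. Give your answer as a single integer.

Answer: 0

Derivation:
Executing turtle program step by step:
Start: pos=(-2,1), heading=45, pen down
PD: pen down
PU: pen up
FD 12: (-2,1) -> (6.485,9.485) [heading=45, move]
FD 10: (6.485,9.485) -> (13.556,16.556) [heading=45, move]
RT 90: heading 45 -> 315
LT 180: heading 315 -> 135
FD 13: (13.556,16.556) -> (4.364,25.749) [heading=135, move]
Final: pos=(4.364,25.749), heading=135, 0 segment(s) drawn
Segments drawn: 0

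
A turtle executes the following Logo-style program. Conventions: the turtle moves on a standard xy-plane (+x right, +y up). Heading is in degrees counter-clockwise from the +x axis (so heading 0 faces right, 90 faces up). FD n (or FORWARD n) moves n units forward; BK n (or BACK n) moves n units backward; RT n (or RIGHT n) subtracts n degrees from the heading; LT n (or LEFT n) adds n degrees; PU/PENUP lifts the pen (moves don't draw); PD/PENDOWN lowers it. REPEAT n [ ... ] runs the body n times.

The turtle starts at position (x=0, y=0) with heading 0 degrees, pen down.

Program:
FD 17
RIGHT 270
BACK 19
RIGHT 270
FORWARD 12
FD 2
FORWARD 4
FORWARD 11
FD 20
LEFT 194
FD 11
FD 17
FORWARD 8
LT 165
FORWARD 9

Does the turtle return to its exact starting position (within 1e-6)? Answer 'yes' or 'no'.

Executing turtle program step by step:
Start: pos=(0,0), heading=0, pen down
FD 17: (0,0) -> (17,0) [heading=0, draw]
RT 270: heading 0 -> 90
BK 19: (17,0) -> (17,-19) [heading=90, draw]
RT 270: heading 90 -> 180
FD 12: (17,-19) -> (5,-19) [heading=180, draw]
FD 2: (5,-19) -> (3,-19) [heading=180, draw]
FD 4: (3,-19) -> (-1,-19) [heading=180, draw]
FD 11: (-1,-19) -> (-12,-19) [heading=180, draw]
FD 20: (-12,-19) -> (-32,-19) [heading=180, draw]
LT 194: heading 180 -> 14
FD 11: (-32,-19) -> (-21.327,-16.339) [heading=14, draw]
FD 17: (-21.327,-16.339) -> (-4.832,-12.226) [heading=14, draw]
FD 8: (-4.832,-12.226) -> (2.931,-10.291) [heading=14, draw]
LT 165: heading 14 -> 179
FD 9: (2.931,-10.291) -> (-6.068,-10.134) [heading=179, draw]
Final: pos=(-6.068,-10.134), heading=179, 11 segment(s) drawn

Start position: (0, 0)
Final position: (-6.068, -10.134)
Distance = 11.812; >= 1e-6 -> NOT closed

Answer: no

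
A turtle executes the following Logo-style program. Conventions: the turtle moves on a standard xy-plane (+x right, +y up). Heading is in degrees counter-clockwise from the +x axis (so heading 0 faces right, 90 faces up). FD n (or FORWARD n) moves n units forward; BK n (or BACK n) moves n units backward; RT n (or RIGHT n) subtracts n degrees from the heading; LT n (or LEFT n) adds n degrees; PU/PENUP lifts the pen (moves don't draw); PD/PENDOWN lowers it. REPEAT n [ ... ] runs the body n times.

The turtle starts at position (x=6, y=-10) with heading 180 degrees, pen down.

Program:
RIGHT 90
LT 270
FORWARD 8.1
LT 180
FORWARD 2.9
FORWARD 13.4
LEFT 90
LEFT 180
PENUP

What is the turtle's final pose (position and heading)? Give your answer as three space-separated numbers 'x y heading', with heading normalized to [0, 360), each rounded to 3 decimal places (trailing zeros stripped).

Executing turtle program step by step:
Start: pos=(6,-10), heading=180, pen down
RT 90: heading 180 -> 90
LT 270: heading 90 -> 0
FD 8.1: (6,-10) -> (14.1,-10) [heading=0, draw]
LT 180: heading 0 -> 180
FD 2.9: (14.1,-10) -> (11.2,-10) [heading=180, draw]
FD 13.4: (11.2,-10) -> (-2.2,-10) [heading=180, draw]
LT 90: heading 180 -> 270
LT 180: heading 270 -> 90
PU: pen up
Final: pos=(-2.2,-10), heading=90, 3 segment(s) drawn

Answer: -2.2 -10 90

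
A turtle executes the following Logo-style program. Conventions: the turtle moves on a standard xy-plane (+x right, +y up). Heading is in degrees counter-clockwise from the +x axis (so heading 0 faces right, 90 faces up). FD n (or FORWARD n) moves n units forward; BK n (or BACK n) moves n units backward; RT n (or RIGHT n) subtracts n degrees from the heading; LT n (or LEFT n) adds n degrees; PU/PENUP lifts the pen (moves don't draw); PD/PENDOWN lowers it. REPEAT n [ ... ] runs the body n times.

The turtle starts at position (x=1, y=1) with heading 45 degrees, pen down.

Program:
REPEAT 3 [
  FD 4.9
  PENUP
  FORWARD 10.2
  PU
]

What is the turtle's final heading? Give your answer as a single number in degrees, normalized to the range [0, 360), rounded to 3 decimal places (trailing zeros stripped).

Executing turtle program step by step:
Start: pos=(1,1), heading=45, pen down
REPEAT 3 [
  -- iteration 1/3 --
  FD 4.9: (1,1) -> (4.465,4.465) [heading=45, draw]
  PU: pen up
  FD 10.2: (4.465,4.465) -> (11.677,11.677) [heading=45, move]
  PU: pen up
  -- iteration 2/3 --
  FD 4.9: (11.677,11.677) -> (15.142,15.142) [heading=45, move]
  PU: pen up
  FD 10.2: (15.142,15.142) -> (22.355,22.355) [heading=45, move]
  PU: pen up
  -- iteration 3/3 --
  FD 4.9: (22.355,22.355) -> (25.819,25.819) [heading=45, move]
  PU: pen up
  FD 10.2: (25.819,25.819) -> (33.032,33.032) [heading=45, move]
  PU: pen up
]
Final: pos=(33.032,33.032), heading=45, 1 segment(s) drawn

Answer: 45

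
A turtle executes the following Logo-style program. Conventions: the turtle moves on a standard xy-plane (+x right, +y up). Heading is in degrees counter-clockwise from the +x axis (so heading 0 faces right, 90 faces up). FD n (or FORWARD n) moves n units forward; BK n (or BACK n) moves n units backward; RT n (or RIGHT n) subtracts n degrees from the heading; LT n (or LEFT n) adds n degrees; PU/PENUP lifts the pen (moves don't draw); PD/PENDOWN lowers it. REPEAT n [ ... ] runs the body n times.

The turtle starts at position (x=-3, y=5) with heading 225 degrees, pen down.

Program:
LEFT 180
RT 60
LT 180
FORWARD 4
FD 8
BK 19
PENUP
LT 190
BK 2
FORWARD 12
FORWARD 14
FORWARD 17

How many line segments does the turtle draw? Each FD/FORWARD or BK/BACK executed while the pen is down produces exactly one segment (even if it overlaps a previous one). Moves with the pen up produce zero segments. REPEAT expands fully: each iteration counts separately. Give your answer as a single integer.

Answer: 3

Derivation:
Executing turtle program step by step:
Start: pos=(-3,5), heading=225, pen down
LT 180: heading 225 -> 45
RT 60: heading 45 -> 345
LT 180: heading 345 -> 165
FD 4: (-3,5) -> (-6.864,6.035) [heading=165, draw]
FD 8: (-6.864,6.035) -> (-14.591,8.106) [heading=165, draw]
BK 19: (-14.591,8.106) -> (3.761,3.188) [heading=165, draw]
PU: pen up
LT 190: heading 165 -> 355
BK 2: (3.761,3.188) -> (1.769,3.363) [heading=355, move]
FD 12: (1.769,3.363) -> (13.723,2.317) [heading=355, move]
FD 14: (13.723,2.317) -> (27.67,1.097) [heading=355, move]
FD 17: (27.67,1.097) -> (44.605,-0.385) [heading=355, move]
Final: pos=(44.605,-0.385), heading=355, 3 segment(s) drawn
Segments drawn: 3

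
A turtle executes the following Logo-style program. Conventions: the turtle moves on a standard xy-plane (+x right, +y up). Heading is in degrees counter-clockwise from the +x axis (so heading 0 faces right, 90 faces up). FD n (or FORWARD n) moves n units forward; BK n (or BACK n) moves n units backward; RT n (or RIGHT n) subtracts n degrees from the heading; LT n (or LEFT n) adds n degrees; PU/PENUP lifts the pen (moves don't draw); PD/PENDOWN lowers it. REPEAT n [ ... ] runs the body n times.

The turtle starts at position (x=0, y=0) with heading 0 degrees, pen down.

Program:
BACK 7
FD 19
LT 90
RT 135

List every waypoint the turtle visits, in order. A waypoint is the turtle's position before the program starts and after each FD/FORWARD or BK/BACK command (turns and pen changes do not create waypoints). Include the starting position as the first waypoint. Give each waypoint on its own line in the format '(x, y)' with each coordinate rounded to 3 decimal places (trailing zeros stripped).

Answer: (0, 0)
(-7, 0)
(12, 0)

Derivation:
Executing turtle program step by step:
Start: pos=(0,0), heading=0, pen down
BK 7: (0,0) -> (-7,0) [heading=0, draw]
FD 19: (-7,0) -> (12,0) [heading=0, draw]
LT 90: heading 0 -> 90
RT 135: heading 90 -> 315
Final: pos=(12,0), heading=315, 2 segment(s) drawn
Waypoints (3 total):
(0, 0)
(-7, 0)
(12, 0)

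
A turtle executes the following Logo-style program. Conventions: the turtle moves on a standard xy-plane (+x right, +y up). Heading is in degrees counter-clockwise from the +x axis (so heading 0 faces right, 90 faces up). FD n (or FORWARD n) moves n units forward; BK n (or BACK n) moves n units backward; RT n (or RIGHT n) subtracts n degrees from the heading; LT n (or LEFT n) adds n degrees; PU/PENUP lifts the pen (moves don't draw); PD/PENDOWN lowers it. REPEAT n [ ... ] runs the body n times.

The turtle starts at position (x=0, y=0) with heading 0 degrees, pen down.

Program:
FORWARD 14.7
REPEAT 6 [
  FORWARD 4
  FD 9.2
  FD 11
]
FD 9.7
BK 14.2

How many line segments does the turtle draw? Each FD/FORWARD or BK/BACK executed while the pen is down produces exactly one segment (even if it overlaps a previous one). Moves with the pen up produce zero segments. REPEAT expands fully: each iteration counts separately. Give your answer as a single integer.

Executing turtle program step by step:
Start: pos=(0,0), heading=0, pen down
FD 14.7: (0,0) -> (14.7,0) [heading=0, draw]
REPEAT 6 [
  -- iteration 1/6 --
  FD 4: (14.7,0) -> (18.7,0) [heading=0, draw]
  FD 9.2: (18.7,0) -> (27.9,0) [heading=0, draw]
  FD 11: (27.9,0) -> (38.9,0) [heading=0, draw]
  -- iteration 2/6 --
  FD 4: (38.9,0) -> (42.9,0) [heading=0, draw]
  FD 9.2: (42.9,0) -> (52.1,0) [heading=0, draw]
  FD 11: (52.1,0) -> (63.1,0) [heading=0, draw]
  -- iteration 3/6 --
  FD 4: (63.1,0) -> (67.1,0) [heading=0, draw]
  FD 9.2: (67.1,0) -> (76.3,0) [heading=0, draw]
  FD 11: (76.3,0) -> (87.3,0) [heading=0, draw]
  -- iteration 4/6 --
  FD 4: (87.3,0) -> (91.3,0) [heading=0, draw]
  FD 9.2: (91.3,0) -> (100.5,0) [heading=0, draw]
  FD 11: (100.5,0) -> (111.5,0) [heading=0, draw]
  -- iteration 5/6 --
  FD 4: (111.5,0) -> (115.5,0) [heading=0, draw]
  FD 9.2: (115.5,0) -> (124.7,0) [heading=0, draw]
  FD 11: (124.7,0) -> (135.7,0) [heading=0, draw]
  -- iteration 6/6 --
  FD 4: (135.7,0) -> (139.7,0) [heading=0, draw]
  FD 9.2: (139.7,0) -> (148.9,0) [heading=0, draw]
  FD 11: (148.9,0) -> (159.9,0) [heading=0, draw]
]
FD 9.7: (159.9,0) -> (169.6,0) [heading=0, draw]
BK 14.2: (169.6,0) -> (155.4,0) [heading=0, draw]
Final: pos=(155.4,0), heading=0, 21 segment(s) drawn
Segments drawn: 21

Answer: 21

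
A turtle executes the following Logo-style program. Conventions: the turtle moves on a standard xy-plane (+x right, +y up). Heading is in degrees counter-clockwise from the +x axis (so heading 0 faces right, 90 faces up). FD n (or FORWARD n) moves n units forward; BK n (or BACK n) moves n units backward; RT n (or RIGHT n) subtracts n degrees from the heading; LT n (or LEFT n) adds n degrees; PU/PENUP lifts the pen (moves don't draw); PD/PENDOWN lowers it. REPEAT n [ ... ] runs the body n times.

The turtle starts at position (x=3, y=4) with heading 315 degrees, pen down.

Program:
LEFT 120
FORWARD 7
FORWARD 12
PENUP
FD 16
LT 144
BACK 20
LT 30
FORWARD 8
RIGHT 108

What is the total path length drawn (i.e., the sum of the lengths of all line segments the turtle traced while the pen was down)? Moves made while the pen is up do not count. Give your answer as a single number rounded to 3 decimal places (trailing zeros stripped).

Answer: 19

Derivation:
Executing turtle program step by step:
Start: pos=(3,4), heading=315, pen down
LT 120: heading 315 -> 75
FD 7: (3,4) -> (4.812,10.761) [heading=75, draw]
FD 12: (4.812,10.761) -> (7.918,22.353) [heading=75, draw]
PU: pen up
FD 16: (7.918,22.353) -> (12.059,37.807) [heading=75, move]
LT 144: heading 75 -> 219
BK 20: (12.059,37.807) -> (27.602,50.394) [heading=219, move]
LT 30: heading 219 -> 249
FD 8: (27.602,50.394) -> (24.735,42.925) [heading=249, move]
RT 108: heading 249 -> 141
Final: pos=(24.735,42.925), heading=141, 2 segment(s) drawn

Segment lengths:
  seg 1: (3,4) -> (4.812,10.761), length = 7
  seg 2: (4.812,10.761) -> (7.918,22.353), length = 12
Total = 19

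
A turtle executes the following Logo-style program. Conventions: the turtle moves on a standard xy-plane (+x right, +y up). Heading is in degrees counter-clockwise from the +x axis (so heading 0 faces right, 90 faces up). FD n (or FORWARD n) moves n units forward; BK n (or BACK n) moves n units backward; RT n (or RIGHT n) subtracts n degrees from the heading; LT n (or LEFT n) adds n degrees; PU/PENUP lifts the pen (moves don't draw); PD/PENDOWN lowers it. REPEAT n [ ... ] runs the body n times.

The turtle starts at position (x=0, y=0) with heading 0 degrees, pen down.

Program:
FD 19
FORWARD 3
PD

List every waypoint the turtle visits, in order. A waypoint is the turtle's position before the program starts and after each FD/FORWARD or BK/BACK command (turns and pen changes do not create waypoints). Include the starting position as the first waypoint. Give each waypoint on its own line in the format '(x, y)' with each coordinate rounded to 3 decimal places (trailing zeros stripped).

Executing turtle program step by step:
Start: pos=(0,0), heading=0, pen down
FD 19: (0,0) -> (19,0) [heading=0, draw]
FD 3: (19,0) -> (22,0) [heading=0, draw]
PD: pen down
Final: pos=(22,0), heading=0, 2 segment(s) drawn
Waypoints (3 total):
(0, 0)
(19, 0)
(22, 0)

Answer: (0, 0)
(19, 0)
(22, 0)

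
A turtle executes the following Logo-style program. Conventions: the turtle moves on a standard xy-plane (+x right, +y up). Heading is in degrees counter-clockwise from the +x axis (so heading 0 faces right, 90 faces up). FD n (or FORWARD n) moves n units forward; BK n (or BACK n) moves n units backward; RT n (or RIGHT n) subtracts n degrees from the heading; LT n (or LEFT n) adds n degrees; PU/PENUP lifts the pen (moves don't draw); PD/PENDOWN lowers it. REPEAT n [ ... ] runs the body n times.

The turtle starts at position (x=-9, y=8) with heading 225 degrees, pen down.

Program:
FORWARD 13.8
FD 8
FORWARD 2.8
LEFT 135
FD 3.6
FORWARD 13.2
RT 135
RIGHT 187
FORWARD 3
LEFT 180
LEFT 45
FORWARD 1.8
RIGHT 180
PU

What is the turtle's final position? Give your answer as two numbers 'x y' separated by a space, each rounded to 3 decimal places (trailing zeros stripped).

Executing turtle program step by step:
Start: pos=(-9,8), heading=225, pen down
FD 13.8: (-9,8) -> (-18.758,-1.758) [heading=225, draw]
FD 8: (-18.758,-1.758) -> (-24.415,-7.415) [heading=225, draw]
FD 2.8: (-24.415,-7.415) -> (-26.395,-9.395) [heading=225, draw]
LT 135: heading 225 -> 0
FD 3.6: (-26.395,-9.395) -> (-22.795,-9.395) [heading=0, draw]
FD 13.2: (-22.795,-9.395) -> (-9.595,-9.395) [heading=0, draw]
RT 135: heading 0 -> 225
RT 187: heading 225 -> 38
FD 3: (-9.595,-9.395) -> (-7.231,-7.548) [heading=38, draw]
LT 180: heading 38 -> 218
LT 45: heading 218 -> 263
FD 1.8: (-7.231,-7.548) -> (-7.45,-9.334) [heading=263, draw]
RT 180: heading 263 -> 83
PU: pen up
Final: pos=(-7.45,-9.334), heading=83, 7 segment(s) drawn

Answer: -7.45 -9.334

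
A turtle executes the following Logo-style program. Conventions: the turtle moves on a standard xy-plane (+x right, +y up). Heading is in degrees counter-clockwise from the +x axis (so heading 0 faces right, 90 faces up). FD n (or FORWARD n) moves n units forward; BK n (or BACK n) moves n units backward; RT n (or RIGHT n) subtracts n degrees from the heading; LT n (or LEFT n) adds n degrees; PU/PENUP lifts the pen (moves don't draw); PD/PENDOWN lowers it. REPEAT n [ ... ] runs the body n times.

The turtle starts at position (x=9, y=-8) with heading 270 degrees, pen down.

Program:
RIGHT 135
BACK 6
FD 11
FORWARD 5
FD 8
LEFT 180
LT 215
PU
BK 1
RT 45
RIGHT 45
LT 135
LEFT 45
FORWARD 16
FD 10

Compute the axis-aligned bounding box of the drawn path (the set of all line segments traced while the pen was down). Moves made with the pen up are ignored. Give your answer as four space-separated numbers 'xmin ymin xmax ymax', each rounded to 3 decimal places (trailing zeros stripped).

Answer: -3.728 -12.243 13.243 4.728

Derivation:
Executing turtle program step by step:
Start: pos=(9,-8), heading=270, pen down
RT 135: heading 270 -> 135
BK 6: (9,-8) -> (13.243,-12.243) [heading=135, draw]
FD 11: (13.243,-12.243) -> (5.464,-4.464) [heading=135, draw]
FD 5: (5.464,-4.464) -> (1.929,-0.929) [heading=135, draw]
FD 8: (1.929,-0.929) -> (-3.728,4.728) [heading=135, draw]
LT 180: heading 135 -> 315
LT 215: heading 315 -> 170
PU: pen up
BK 1: (-3.728,4.728) -> (-2.743,4.554) [heading=170, move]
RT 45: heading 170 -> 125
RT 45: heading 125 -> 80
LT 135: heading 80 -> 215
LT 45: heading 215 -> 260
FD 16: (-2.743,4.554) -> (-5.521,-11.203) [heading=260, move]
FD 10: (-5.521,-11.203) -> (-7.258,-21.051) [heading=260, move]
Final: pos=(-7.258,-21.051), heading=260, 4 segment(s) drawn

Segment endpoints: x in {-3.728, 1.929, 5.464, 9, 13.243}, y in {-12.243, -8, -4.464, -0.929, 4.728}
xmin=-3.728, ymin=-12.243, xmax=13.243, ymax=4.728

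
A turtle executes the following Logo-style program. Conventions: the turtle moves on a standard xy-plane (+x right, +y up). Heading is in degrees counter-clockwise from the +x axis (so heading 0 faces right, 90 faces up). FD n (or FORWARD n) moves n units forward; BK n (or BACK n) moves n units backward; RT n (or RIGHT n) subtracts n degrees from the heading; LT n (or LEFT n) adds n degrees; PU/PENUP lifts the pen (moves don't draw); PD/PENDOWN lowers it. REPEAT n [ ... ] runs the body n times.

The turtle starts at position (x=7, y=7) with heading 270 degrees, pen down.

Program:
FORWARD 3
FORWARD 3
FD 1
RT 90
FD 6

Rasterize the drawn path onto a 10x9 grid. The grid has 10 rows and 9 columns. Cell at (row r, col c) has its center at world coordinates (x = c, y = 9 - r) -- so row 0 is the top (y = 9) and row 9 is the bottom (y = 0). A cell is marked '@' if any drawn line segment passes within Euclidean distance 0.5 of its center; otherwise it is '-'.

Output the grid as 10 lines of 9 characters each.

Segment 0: (7,7) -> (7,4)
Segment 1: (7,4) -> (7,1)
Segment 2: (7,1) -> (7,0)
Segment 3: (7,0) -> (1,0)

Answer: ---------
---------
-------@-
-------@-
-------@-
-------@-
-------@-
-------@-
-------@-
-@@@@@@@-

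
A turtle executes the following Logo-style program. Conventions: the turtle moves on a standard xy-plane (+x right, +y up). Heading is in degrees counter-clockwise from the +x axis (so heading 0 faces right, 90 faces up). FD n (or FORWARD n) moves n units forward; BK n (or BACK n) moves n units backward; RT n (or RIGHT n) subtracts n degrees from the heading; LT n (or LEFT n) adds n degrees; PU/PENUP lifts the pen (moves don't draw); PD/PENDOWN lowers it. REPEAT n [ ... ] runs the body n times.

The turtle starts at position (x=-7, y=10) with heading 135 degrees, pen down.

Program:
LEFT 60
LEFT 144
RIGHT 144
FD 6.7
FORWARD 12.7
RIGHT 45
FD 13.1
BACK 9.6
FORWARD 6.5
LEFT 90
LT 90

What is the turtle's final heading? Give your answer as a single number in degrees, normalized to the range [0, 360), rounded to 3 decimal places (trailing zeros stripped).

Executing turtle program step by step:
Start: pos=(-7,10), heading=135, pen down
LT 60: heading 135 -> 195
LT 144: heading 195 -> 339
RT 144: heading 339 -> 195
FD 6.7: (-7,10) -> (-13.472,8.266) [heading=195, draw]
FD 12.7: (-13.472,8.266) -> (-25.739,4.979) [heading=195, draw]
RT 45: heading 195 -> 150
FD 13.1: (-25.739,4.979) -> (-37.084,11.529) [heading=150, draw]
BK 9.6: (-37.084,11.529) -> (-28.77,6.729) [heading=150, draw]
FD 6.5: (-28.77,6.729) -> (-34.399,9.979) [heading=150, draw]
LT 90: heading 150 -> 240
LT 90: heading 240 -> 330
Final: pos=(-34.399,9.979), heading=330, 5 segment(s) drawn

Answer: 330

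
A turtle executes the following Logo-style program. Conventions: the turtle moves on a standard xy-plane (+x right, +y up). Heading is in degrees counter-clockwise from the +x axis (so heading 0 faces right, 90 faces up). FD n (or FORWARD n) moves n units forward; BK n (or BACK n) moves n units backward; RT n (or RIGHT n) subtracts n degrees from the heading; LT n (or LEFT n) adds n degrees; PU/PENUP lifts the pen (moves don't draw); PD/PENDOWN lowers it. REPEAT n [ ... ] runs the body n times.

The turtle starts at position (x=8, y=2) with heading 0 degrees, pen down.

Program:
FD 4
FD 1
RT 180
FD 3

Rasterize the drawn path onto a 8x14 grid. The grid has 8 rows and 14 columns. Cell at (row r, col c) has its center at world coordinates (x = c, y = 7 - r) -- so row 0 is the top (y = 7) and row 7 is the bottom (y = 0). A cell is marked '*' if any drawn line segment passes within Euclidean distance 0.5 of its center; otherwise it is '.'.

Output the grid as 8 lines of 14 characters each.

Segment 0: (8,2) -> (12,2)
Segment 1: (12,2) -> (13,2)
Segment 2: (13,2) -> (10,2)

Answer: ..............
..............
..............
..............
..............
........******
..............
..............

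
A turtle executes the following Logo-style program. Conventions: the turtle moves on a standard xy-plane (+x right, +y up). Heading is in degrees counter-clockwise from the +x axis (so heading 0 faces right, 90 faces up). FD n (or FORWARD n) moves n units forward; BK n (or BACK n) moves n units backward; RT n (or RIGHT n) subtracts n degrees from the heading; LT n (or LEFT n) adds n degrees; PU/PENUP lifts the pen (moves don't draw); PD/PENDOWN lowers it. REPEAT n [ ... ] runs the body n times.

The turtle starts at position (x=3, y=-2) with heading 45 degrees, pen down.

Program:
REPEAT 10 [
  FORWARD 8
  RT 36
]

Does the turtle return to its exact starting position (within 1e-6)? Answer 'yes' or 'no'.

Executing turtle program step by step:
Start: pos=(3,-2), heading=45, pen down
REPEAT 10 [
  -- iteration 1/10 --
  FD 8: (3,-2) -> (8.657,3.657) [heading=45, draw]
  RT 36: heading 45 -> 9
  -- iteration 2/10 --
  FD 8: (8.657,3.657) -> (16.558,4.908) [heading=9, draw]
  RT 36: heading 9 -> 333
  -- iteration 3/10 --
  FD 8: (16.558,4.908) -> (23.686,1.276) [heading=333, draw]
  RT 36: heading 333 -> 297
  -- iteration 4/10 --
  FD 8: (23.686,1.276) -> (27.318,-5.852) [heading=297, draw]
  RT 36: heading 297 -> 261
  -- iteration 5/10 --
  FD 8: (27.318,-5.852) -> (26.067,-13.753) [heading=261, draw]
  RT 36: heading 261 -> 225
  -- iteration 6/10 --
  FD 8: (26.067,-13.753) -> (20.41,-19.41) [heading=225, draw]
  RT 36: heading 225 -> 189
  -- iteration 7/10 --
  FD 8: (20.41,-19.41) -> (12.509,-20.661) [heading=189, draw]
  RT 36: heading 189 -> 153
  -- iteration 8/10 --
  FD 8: (12.509,-20.661) -> (5.38,-17.03) [heading=153, draw]
  RT 36: heading 153 -> 117
  -- iteration 9/10 --
  FD 8: (5.38,-17.03) -> (1.749,-9.902) [heading=117, draw]
  RT 36: heading 117 -> 81
  -- iteration 10/10 --
  FD 8: (1.749,-9.902) -> (3,-2) [heading=81, draw]
  RT 36: heading 81 -> 45
]
Final: pos=(3,-2), heading=45, 10 segment(s) drawn

Start position: (3, -2)
Final position: (3, -2)
Distance = 0; < 1e-6 -> CLOSED

Answer: yes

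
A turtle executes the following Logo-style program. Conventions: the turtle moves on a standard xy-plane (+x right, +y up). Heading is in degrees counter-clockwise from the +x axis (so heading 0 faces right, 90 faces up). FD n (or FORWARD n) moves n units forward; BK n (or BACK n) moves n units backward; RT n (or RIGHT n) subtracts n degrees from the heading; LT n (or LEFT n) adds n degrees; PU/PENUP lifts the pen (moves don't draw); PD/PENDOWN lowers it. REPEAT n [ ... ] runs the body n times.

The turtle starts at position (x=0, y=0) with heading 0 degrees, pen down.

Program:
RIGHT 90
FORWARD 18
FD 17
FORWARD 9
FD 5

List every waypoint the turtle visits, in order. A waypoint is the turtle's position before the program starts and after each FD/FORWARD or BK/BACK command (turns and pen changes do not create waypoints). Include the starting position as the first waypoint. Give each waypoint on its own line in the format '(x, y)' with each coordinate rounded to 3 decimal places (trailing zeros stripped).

Answer: (0, 0)
(0, -18)
(0, -35)
(0, -44)
(0, -49)

Derivation:
Executing turtle program step by step:
Start: pos=(0,0), heading=0, pen down
RT 90: heading 0 -> 270
FD 18: (0,0) -> (0,-18) [heading=270, draw]
FD 17: (0,-18) -> (0,-35) [heading=270, draw]
FD 9: (0,-35) -> (0,-44) [heading=270, draw]
FD 5: (0,-44) -> (0,-49) [heading=270, draw]
Final: pos=(0,-49), heading=270, 4 segment(s) drawn
Waypoints (5 total):
(0, 0)
(0, -18)
(0, -35)
(0, -44)
(0, -49)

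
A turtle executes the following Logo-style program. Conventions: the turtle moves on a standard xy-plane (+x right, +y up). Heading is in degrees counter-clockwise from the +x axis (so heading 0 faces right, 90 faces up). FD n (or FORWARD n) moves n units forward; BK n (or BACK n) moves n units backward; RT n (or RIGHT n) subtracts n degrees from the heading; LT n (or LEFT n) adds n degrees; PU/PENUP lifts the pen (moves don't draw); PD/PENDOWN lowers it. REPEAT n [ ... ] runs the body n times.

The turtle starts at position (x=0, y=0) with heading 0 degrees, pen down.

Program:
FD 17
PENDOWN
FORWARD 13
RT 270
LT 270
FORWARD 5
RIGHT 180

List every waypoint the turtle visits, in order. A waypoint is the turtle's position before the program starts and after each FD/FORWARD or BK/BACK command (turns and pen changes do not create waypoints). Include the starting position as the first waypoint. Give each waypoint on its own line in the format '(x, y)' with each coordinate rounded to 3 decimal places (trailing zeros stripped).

Executing turtle program step by step:
Start: pos=(0,0), heading=0, pen down
FD 17: (0,0) -> (17,0) [heading=0, draw]
PD: pen down
FD 13: (17,0) -> (30,0) [heading=0, draw]
RT 270: heading 0 -> 90
LT 270: heading 90 -> 0
FD 5: (30,0) -> (35,0) [heading=0, draw]
RT 180: heading 0 -> 180
Final: pos=(35,0), heading=180, 3 segment(s) drawn
Waypoints (4 total):
(0, 0)
(17, 0)
(30, 0)
(35, 0)

Answer: (0, 0)
(17, 0)
(30, 0)
(35, 0)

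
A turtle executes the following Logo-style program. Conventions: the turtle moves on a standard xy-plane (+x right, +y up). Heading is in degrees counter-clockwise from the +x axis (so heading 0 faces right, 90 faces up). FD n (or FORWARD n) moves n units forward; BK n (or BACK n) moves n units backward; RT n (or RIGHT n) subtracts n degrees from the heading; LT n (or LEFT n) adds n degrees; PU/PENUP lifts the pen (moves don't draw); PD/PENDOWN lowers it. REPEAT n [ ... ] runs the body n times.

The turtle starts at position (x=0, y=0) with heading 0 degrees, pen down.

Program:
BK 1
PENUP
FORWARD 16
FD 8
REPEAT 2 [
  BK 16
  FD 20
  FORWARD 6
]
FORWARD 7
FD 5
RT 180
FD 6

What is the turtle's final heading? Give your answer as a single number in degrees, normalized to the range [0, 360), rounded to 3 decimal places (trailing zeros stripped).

Executing turtle program step by step:
Start: pos=(0,0), heading=0, pen down
BK 1: (0,0) -> (-1,0) [heading=0, draw]
PU: pen up
FD 16: (-1,0) -> (15,0) [heading=0, move]
FD 8: (15,0) -> (23,0) [heading=0, move]
REPEAT 2 [
  -- iteration 1/2 --
  BK 16: (23,0) -> (7,0) [heading=0, move]
  FD 20: (7,0) -> (27,0) [heading=0, move]
  FD 6: (27,0) -> (33,0) [heading=0, move]
  -- iteration 2/2 --
  BK 16: (33,0) -> (17,0) [heading=0, move]
  FD 20: (17,0) -> (37,0) [heading=0, move]
  FD 6: (37,0) -> (43,0) [heading=0, move]
]
FD 7: (43,0) -> (50,0) [heading=0, move]
FD 5: (50,0) -> (55,0) [heading=0, move]
RT 180: heading 0 -> 180
FD 6: (55,0) -> (49,0) [heading=180, move]
Final: pos=(49,0), heading=180, 1 segment(s) drawn

Answer: 180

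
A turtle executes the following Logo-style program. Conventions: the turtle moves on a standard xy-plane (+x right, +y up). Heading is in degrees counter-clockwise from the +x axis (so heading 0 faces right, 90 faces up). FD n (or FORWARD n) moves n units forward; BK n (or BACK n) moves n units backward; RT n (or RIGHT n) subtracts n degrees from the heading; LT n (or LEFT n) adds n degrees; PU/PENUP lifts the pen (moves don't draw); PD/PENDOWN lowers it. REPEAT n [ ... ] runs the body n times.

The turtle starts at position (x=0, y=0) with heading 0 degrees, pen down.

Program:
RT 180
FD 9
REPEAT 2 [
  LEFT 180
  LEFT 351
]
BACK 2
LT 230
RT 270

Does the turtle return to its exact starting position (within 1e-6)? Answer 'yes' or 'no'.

Executing turtle program step by step:
Start: pos=(0,0), heading=0, pen down
RT 180: heading 0 -> 180
FD 9: (0,0) -> (-9,0) [heading=180, draw]
REPEAT 2 [
  -- iteration 1/2 --
  LT 180: heading 180 -> 0
  LT 351: heading 0 -> 351
  -- iteration 2/2 --
  LT 180: heading 351 -> 171
  LT 351: heading 171 -> 162
]
BK 2: (-9,0) -> (-7.098,-0.618) [heading=162, draw]
LT 230: heading 162 -> 32
RT 270: heading 32 -> 122
Final: pos=(-7.098,-0.618), heading=122, 2 segment(s) drawn

Start position: (0, 0)
Final position: (-7.098, -0.618)
Distance = 7.125; >= 1e-6 -> NOT closed

Answer: no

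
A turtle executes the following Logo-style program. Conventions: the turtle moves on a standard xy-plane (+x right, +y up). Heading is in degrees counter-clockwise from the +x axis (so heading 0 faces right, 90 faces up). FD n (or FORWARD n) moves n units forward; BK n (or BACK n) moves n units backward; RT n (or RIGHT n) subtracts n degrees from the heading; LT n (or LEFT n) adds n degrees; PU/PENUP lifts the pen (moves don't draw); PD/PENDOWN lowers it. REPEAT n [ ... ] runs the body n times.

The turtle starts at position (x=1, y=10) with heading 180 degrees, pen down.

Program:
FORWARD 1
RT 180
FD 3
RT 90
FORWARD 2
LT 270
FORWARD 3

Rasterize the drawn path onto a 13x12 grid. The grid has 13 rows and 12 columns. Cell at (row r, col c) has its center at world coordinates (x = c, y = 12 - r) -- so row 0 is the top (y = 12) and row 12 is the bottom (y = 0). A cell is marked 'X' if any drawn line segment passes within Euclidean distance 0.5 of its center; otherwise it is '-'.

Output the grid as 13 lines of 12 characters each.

Answer: ------------
------------
XXXX--------
---X--------
XXXX--------
------------
------------
------------
------------
------------
------------
------------
------------

Derivation:
Segment 0: (1,10) -> (0,10)
Segment 1: (0,10) -> (3,10)
Segment 2: (3,10) -> (3,8)
Segment 3: (3,8) -> (0,8)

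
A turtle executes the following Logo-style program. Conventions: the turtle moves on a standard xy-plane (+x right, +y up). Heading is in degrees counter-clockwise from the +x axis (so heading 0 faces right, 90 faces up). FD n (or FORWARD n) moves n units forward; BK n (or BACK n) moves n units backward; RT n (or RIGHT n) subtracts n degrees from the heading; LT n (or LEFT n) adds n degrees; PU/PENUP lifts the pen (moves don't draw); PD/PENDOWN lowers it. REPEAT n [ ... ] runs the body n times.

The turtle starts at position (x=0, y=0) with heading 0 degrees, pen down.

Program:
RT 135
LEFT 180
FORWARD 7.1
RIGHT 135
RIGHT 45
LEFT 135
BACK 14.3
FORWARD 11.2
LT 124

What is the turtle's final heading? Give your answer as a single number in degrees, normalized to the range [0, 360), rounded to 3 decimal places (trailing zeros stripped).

Answer: 124

Derivation:
Executing turtle program step by step:
Start: pos=(0,0), heading=0, pen down
RT 135: heading 0 -> 225
LT 180: heading 225 -> 45
FD 7.1: (0,0) -> (5.02,5.02) [heading=45, draw]
RT 135: heading 45 -> 270
RT 45: heading 270 -> 225
LT 135: heading 225 -> 0
BK 14.3: (5.02,5.02) -> (-9.28,5.02) [heading=0, draw]
FD 11.2: (-9.28,5.02) -> (1.92,5.02) [heading=0, draw]
LT 124: heading 0 -> 124
Final: pos=(1.92,5.02), heading=124, 3 segment(s) drawn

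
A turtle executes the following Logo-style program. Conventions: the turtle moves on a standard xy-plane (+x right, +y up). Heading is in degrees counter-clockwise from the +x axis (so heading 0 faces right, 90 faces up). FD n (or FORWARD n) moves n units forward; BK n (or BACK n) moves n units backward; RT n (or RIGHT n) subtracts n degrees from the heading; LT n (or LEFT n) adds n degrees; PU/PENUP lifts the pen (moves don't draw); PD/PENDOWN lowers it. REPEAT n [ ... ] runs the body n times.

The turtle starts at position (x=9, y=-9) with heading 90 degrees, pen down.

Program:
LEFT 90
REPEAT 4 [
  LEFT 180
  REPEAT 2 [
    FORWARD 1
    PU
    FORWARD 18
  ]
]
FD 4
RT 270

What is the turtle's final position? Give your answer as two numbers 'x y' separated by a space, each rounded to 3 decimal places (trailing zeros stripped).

Executing turtle program step by step:
Start: pos=(9,-9), heading=90, pen down
LT 90: heading 90 -> 180
REPEAT 4 [
  -- iteration 1/4 --
  LT 180: heading 180 -> 0
  REPEAT 2 [
    -- iteration 1/2 --
    FD 1: (9,-9) -> (10,-9) [heading=0, draw]
    PU: pen up
    FD 18: (10,-9) -> (28,-9) [heading=0, move]
    -- iteration 2/2 --
    FD 1: (28,-9) -> (29,-9) [heading=0, move]
    PU: pen up
    FD 18: (29,-9) -> (47,-9) [heading=0, move]
  ]
  -- iteration 2/4 --
  LT 180: heading 0 -> 180
  REPEAT 2 [
    -- iteration 1/2 --
    FD 1: (47,-9) -> (46,-9) [heading=180, move]
    PU: pen up
    FD 18: (46,-9) -> (28,-9) [heading=180, move]
    -- iteration 2/2 --
    FD 1: (28,-9) -> (27,-9) [heading=180, move]
    PU: pen up
    FD 18: (27,-9) -> (9,-9) [heading=180, move]
  ]
  -- iteration 3/4 --
  LT 180: heading 180 -> 0
  REPEAT 2 [
    -- iteration 1/2 --
    FD 1: (9,-9) -> (10,-9) [heading=0, move]
    PU: pen up
    FD 18: (10,-9) -> (28,-9) [heading=0, move]
    -- iteration 2/2 --
    FD 1: (28,-9) -> (29,-9) [heading=0, move]
    PU: pen up
    FD 18: (29,-9) -> (47,-9) [heading=0, move]
  ]
  -- iteration 4/4 --
  LT 180: heading 0 -> 180
  REPEAT 2 [
    -- iteration 1/2 --
    FD 1: (47,-9) -> (46,-9) [heading=180, move]
    PU: pen up
    FD 18: (46,-9) -> (28,-9) [heading=180, move]
    -- iteration 2/2 --
    FD 1: (28,-9) -> (27,-9) [heading=180, move]
    PU: pen up
    FD 18: (27,-9) -> (9,-9) [heading=180, move]
  ]
]
FD 4: (9,-9) -> (5,-9) [heading=180, move]
RT 270: heading 180 -> 270
Final: pos=(5,-9), heading=270, 1 segment(s) drawn

Answer: 5 -9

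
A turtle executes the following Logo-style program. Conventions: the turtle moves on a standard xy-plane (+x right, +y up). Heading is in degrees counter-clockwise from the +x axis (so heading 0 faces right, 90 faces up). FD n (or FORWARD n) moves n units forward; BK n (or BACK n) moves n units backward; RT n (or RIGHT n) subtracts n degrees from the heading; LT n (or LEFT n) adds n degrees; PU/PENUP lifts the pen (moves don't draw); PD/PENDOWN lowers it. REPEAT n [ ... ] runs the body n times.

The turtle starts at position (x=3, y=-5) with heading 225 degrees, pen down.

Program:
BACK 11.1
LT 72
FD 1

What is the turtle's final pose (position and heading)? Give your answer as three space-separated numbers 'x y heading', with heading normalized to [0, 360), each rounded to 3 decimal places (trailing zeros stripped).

Answer: 11.303 1.958 297

Derivation:
Executing turtle program step by step:
Start: pos=(3,-5), heading=225, pen down
BK 11.1: (3,-5) -> (10.849,2.849) [heading=225, draw]
LT 72: heading 225 -> 297
FD 1: (10.849,2.849) -> (11.303,1.958) [heading=297, draw]
Final: pos=(11.303,1.958), heading=297, 2 segment(s) drawn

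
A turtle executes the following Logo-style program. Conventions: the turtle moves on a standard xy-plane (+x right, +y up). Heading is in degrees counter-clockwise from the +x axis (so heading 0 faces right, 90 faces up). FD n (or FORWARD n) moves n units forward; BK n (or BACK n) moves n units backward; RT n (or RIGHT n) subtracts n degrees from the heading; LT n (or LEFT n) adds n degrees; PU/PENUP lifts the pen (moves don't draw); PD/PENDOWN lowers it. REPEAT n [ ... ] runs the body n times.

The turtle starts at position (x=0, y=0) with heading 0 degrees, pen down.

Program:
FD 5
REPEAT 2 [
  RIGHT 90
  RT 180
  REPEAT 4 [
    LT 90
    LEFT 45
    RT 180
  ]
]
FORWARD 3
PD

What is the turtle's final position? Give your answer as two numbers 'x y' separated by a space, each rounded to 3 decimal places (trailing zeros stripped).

Executing turtle program step by step:
Start: pos=(0,0), heading=0, pen down
FD 5: (0,0) -> (5,0) [heading=0, draw]
REPEAT 2 [
  -- iteration 1/2 --
  RT 90: heading 0 -> 270
  RT 180: heading 270 -> 90
  REPEAT 4 [
    -- iteration 1/4 --
    LT 90: heading 90 -> 180
    LT 45: heading 180 -> 225
    RT 180: heading 225 -> 45
    -- iteration 2/4 --
    LT 90: heading 45 -> 135
    LT 45: heading 135 -> 180
    RT 180: heading 180 -> 0
    -- iteration 3/4 --
    LT 90: heading 0 -> 90
    LT 45: heading 90 -> 135
    RT 180: heading 135 -> 315
    -- iteration 4/4 --
    LT 90: heading 315 -> 45
    LT 45: heading 45 -> 90
    RT 180: heading 90 -> 270
  ]
  -- iteration 2/2 --
  RT 90: heading 270 -> 180
  RT 180: heading 180 -> 0
  REPEAT 4 [
    -- iteration 1/4 --
    LT 90: heading 0 -> 90
    LT 45: heading 90 -> 135
    RT 180: heading 135 -> 315
    -- iteration 2/4 --
    LT 90: heading 315 -> 45
    LT 45: heading 45 -> 90
    RT 180: heading 90 -> 270
    -- iteration 3/4 --
    LT 90: heading 270 -> 0
    LT 45: heading 0 -> 45
    RT 180: heading 45 -> 225
    -- iteration 4/4 --
    LT 90: heading 225 -> 315
    LT 45: heading 315 -> 0
    RT 180: heading 0 -> 180
  ]
]
FD 3: (5,0) -> (2,0) [heading=180, draw]
PD: pen down
Final: pos=(2,0), heading=180, 2 segment(s) drawn

Answer: 2 0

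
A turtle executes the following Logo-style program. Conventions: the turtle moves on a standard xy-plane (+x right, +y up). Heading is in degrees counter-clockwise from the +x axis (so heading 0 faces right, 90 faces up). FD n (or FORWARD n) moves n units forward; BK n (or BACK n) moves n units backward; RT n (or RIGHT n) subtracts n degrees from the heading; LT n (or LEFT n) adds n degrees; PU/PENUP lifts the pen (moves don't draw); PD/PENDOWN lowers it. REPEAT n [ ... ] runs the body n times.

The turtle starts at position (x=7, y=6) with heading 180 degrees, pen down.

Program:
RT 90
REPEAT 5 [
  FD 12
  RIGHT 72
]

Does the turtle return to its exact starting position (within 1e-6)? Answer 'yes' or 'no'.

Executing turtle program step by step:
Start: pos=(7,6), heading=180, pen down
RT 90: heading 180 -> 90
REPEAT 5 [
  -- iteration 1/5 --
  FD 12: (7,6) -> (7,18) [heading=90, draw]
  RT 72: heading 90 -> 18
  -- iteration 2/5 --
  FD 12: (7,18) -> (18.413,21.708) [heading=18, draw]
  RT 72: heading 18 -> 306
  -- iteration 3/5 --
  FD 12: (18.413,21.708) -> (25.466,12) [heading=306, draw]
  RT 72: heading 306 -> 234
  -- iteration 4/5 --
  FD 12: (25.466,12) -> (18.413,2.292) [heading=234, draw]
  RT 72: heading 234 -> 162
  -- iteration 5/5 --
  FD 12: (18.413,2.292) -> (7,6) [heading=162, draw]
  RT 72: heading 162 -> 90
]
Final: pos=(7,6), heading=90, 5 segment(s) drawn

Start position: (7, 6)
Final position: (7, 6)
Distance = 0; < 1e-6 -> CLOSED

Answer: yes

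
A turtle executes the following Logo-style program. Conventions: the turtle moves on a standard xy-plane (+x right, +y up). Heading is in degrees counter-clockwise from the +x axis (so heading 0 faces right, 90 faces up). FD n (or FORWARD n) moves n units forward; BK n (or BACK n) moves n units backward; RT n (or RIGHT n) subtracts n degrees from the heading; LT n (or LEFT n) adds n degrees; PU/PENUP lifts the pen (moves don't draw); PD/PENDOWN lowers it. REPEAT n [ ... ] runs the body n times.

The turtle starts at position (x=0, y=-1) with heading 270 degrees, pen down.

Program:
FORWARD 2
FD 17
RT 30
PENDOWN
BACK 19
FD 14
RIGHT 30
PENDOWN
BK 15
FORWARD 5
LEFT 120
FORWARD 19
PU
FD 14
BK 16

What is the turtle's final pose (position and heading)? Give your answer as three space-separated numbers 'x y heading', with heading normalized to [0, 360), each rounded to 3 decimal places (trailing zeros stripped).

Executing turtle program step by step:
Start: pos=(0,-1), heading=270, pen down
FD 2: (0,-1) -> (0,-3) [heading=270, draw]
FD 17: (0,-3) -> (0,-20) [heading=270, draw]
RT 30: heading 270 -> 240
PD: pen down
BK 19: (0,-20) -> (9.5,-3.546) [heading=240, draw]
FD 14: (9.5,-3.546) -> (2.5,-15.67) [heading=240, draw]
RT 30: heading 240 -> 210
PD: pen down
BK 15: (2.5,-15.67) -> (15.49,-8.17) [heading=210, draw]
FD 5: (15.49,-8.17) -> (11.16,-10.67) [heading=210, draw]
LT 120: heading 210 -> 330
FD 19: (11.16,-10.67) -> (27.615,-20.17) [heading=330, draw]
PU: pen up
FD 14: (27.615,-20.17) -> (39.739,-27.17) [heading=330, move]
BK 16: (39.739,-27.17) -> (25.883,-19.17) [heading=330, move]
Final: pos=(25.883,-19.17), heading=330, 7 segment(s) drawn

Answer: 25.883 -19.17 330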